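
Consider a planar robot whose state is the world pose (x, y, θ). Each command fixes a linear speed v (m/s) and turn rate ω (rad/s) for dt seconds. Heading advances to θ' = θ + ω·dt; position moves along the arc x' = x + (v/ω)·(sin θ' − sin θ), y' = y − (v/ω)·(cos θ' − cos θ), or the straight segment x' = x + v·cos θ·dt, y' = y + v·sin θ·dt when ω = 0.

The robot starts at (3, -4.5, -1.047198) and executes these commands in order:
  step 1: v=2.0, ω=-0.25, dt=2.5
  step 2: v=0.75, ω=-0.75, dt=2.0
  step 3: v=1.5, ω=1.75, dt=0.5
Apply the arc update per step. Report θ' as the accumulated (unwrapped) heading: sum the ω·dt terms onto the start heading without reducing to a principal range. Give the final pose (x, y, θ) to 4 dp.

step 1: θ'=-1.6722 (R=-8.0000) → pose (4.0307, -9.3098, -1.6722)
step 2: θ'=-3.1722 (R=-1.0000) → pose (3.0052, -10.2081, -3.1722)
step 3: θ'=-2.2972 (R=0.8571) → pose (2.3382, -10.4956, -2.2972)

(2.3382, -10.4956, -2.2972)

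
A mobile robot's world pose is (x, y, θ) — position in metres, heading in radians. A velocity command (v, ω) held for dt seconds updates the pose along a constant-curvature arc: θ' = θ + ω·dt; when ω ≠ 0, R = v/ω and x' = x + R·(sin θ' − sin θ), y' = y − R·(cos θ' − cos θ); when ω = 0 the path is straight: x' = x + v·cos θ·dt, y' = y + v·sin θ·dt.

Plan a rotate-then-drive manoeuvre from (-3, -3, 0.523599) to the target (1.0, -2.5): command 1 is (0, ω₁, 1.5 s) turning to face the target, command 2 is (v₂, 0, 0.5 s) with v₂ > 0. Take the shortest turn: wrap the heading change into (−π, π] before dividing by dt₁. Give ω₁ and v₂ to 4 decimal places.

ω₁ = -0.2662, v₂ = 8.0623

heading to target = atan2(-2.5−-3, 1−-3) = 0.1244
Δθ = wrap(0.1244 − 0.5236) = -0.3992; ω₁ = Δθ/dt₁ = -0.2662
distance = √((1−-3)² + (-2.5−-3)²) = 4.0311; v₂ = distance/dt₂ = 8.0623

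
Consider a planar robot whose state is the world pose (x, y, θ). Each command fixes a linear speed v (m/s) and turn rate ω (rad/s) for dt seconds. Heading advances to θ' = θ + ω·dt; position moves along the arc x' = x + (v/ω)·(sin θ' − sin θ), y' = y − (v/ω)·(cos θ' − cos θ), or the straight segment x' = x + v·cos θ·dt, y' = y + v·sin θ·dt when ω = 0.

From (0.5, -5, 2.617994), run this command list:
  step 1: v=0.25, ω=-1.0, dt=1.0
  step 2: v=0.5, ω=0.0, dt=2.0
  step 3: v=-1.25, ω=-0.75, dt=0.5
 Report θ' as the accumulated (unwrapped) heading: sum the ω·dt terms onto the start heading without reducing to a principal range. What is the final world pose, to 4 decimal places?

(0.2412, -4.4116, 1.2430)

step 1: θ'=1.6180 (R=-0.2500) → pose (0.3753, -4.7953, 1.6180)
step 2: θ'=1.6180 (straight) → pose (0.3281, -3.7964, 1.6180)
step 3: θ'=1.2430 (R=1.6667) → pose (0.2412, -4.4116, 1.2430)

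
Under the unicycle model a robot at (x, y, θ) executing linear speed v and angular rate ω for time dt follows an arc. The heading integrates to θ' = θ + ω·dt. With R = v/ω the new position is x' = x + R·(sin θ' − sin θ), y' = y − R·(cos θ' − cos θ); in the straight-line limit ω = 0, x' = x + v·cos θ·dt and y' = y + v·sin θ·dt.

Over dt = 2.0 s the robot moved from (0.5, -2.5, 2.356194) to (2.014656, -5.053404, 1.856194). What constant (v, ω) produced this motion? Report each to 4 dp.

v = -1.5000, ω = -0.2500

Δθ = 1.856194 − 2.356194 = -0.500000
ω = Δθ/dt = -0.500000/2.0 = -0.2500
R = −Δy/(cos θ' − cos θ) = 6.0000
v = R·ω = 6.0000·-0.2500 = -1.5000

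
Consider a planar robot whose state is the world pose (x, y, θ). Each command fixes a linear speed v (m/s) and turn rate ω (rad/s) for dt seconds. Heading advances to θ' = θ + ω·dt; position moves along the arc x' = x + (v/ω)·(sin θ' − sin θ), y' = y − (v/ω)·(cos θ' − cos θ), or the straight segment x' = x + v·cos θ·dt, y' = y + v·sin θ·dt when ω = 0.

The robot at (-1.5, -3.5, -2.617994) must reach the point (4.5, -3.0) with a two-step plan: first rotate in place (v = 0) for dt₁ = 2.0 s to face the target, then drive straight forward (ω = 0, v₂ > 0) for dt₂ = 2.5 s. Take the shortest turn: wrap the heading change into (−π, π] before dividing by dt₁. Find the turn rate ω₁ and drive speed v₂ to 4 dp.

ω₁ = 1.3506, v₂ = 2.4083

heading to target = atan2(-3−-3.5, 4.5−-1.5) = 0.0831
Δθ = wrap(0.0831 − -2.6180) = 2.7011; ω₁ = Δθ/dt₁ = 1.3506
distance = √((4.5−-1.5)² + (-3−-3.5)²) = 6.0208; v₂ = distance/dt₂ = 2.4083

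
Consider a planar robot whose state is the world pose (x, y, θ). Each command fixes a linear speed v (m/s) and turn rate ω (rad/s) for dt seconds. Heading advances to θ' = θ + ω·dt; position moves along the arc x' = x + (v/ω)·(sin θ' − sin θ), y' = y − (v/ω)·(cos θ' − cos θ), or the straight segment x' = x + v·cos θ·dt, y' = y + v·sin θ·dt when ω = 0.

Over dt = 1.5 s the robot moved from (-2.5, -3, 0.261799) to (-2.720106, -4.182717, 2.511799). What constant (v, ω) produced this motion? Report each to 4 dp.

Δθ = 2.511799 − 0.261799 = 2.250000
ω = Δθ/dt = 2.250000/1.5 = 1.5000
R = −Δy/(cos θ' − cos θ) = -0.6667
v = R·ω = -0.6667·1.5000 = -1.0000

v = -1.0000, ω = 1.5000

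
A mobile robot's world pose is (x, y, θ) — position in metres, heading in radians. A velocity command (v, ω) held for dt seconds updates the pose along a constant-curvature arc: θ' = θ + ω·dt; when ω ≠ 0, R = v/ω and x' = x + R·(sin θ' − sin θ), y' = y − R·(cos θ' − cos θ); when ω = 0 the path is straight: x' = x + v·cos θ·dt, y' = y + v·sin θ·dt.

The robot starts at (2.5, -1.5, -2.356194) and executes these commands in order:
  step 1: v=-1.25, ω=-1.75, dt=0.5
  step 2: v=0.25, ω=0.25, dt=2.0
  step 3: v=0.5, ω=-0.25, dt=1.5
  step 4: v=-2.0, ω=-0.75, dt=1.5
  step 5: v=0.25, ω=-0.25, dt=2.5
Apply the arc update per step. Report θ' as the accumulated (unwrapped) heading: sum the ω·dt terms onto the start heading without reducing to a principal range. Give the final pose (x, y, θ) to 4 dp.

(4.2084, -2.3621, -4.8562)

step 1: θ'=-3.2312 (R=0.7143) → pose (3.0690, -1.2937, -3.2312)
step 2: θ'=-2.7312 (R=1.0000) → pose (2.5805, -1.3727, -2.7312)
step 3: θ'=-3.1062 (R=-2.0000) → pose (1.8534, -1.5375, -3.1062)
step 4: θ'=-4.2312 (R=2.6667) → pose (4.3116, -2.9683, -4.2312)
step 5: θ'=-4.8562 (R=-1.0000) → pose (4.2084, -2.3621, -4.8562)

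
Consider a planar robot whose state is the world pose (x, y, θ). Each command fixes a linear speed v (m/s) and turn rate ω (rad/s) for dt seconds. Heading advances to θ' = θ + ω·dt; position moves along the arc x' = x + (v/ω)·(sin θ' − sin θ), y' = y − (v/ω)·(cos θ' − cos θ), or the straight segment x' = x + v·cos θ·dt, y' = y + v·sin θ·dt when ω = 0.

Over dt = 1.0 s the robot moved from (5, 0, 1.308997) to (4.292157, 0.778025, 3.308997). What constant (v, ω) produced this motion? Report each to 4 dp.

Δθ = 3.308997 − 1.308997 = 2.000000
ω = Δθ/dt = 2.000000/1.0 = 2.0000
R = −Δy/(cos θ' − cos θ) = 0.6250
v = R·ω = 0.6250·2.0000 = 1.2500

v = 1.2500, ω = 2.0000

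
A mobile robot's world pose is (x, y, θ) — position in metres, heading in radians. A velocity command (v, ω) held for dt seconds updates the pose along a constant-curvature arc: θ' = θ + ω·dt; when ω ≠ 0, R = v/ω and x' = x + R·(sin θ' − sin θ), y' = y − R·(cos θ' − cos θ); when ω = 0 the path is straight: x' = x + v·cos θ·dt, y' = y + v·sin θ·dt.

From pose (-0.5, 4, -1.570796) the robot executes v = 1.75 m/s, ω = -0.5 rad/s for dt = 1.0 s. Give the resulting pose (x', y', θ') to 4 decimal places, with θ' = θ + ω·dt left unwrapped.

(-0.9285, 2.3220, -2.0708)

θ' = -1.5708 + -0.5·1.0 = -2.0708
R = v/ω = 1.75/-0.5 = -3.5000
x' = -0.5 + -3.5000·(sin -2.0708 − sin -1.5708) = -0.9285
y' = 4 − -3.5000·(cos -2.0708 − cos -1.5708) = 2.3220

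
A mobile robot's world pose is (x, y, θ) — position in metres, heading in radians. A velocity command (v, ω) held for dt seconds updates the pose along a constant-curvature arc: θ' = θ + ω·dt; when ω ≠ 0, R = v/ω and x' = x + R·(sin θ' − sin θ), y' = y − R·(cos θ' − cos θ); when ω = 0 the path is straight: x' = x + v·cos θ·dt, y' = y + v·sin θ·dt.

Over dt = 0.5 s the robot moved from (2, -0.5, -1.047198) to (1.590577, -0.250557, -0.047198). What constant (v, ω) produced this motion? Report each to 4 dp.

Δθ = -0.047198 − -1.047198 = 1.000000
ω = Δθ/dt = 1.000000/0.5 = 2.0000
R = Δx/(sin θ' − sin θ) = -0.5000
v = R·ω = -0.5000·2.0000 = -1.0000

v = -1.0000, ω = 2.0000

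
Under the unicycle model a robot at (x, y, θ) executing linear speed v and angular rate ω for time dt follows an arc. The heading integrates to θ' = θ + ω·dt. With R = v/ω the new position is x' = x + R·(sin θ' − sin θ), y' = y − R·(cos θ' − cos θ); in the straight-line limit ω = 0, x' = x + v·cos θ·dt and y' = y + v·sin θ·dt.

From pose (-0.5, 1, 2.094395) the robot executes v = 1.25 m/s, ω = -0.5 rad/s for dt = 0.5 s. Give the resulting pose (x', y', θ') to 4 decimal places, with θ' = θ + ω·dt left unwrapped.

θ' = 2.0944 + -0.5·0.5 = 1.8444
R = v/ω = 1.25/-0.5 = -2.5000
x' = -0.5 + -2.5000·(sin 1.8444 − sin 2.0944) = -0.7419
y' = 1 − -2.5000·(cos 1.8444 − cos 2.0944) = 1.5745

(-0.7419, 1.5745, 1.8444)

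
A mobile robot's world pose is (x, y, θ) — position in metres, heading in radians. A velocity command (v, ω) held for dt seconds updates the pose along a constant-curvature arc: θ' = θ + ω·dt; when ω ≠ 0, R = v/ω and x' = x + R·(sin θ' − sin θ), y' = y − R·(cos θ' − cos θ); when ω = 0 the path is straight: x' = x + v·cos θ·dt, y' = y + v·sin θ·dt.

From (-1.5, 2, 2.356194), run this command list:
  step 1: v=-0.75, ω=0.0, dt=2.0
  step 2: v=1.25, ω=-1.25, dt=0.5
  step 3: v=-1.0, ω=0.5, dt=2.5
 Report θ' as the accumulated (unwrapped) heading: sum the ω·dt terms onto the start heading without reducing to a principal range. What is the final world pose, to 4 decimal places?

(0.9355, -0.1682, 2.9812)

step 1: θ'=2.3562 (straight) → pose (-0.4393, 0.9393, 2.3562)
step 2: θ'=1.7312 (R=-1.0000) → pose (-0.7194, 1.4867, 1.7312)
step 3: θ'=2.9812 (R=-2.0000) → pose (0.9355, -0.1682, 2.9812)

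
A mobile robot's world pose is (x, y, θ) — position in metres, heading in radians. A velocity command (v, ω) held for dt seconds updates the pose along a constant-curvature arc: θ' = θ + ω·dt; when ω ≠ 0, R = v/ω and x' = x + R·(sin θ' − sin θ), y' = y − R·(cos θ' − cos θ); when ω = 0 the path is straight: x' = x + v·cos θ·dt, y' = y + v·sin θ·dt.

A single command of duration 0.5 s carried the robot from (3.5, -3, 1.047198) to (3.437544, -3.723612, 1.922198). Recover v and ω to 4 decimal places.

Δθ = 1.922198 − 1.047198 = 0.875000
ω = Δθ/dt = 0.875000/0.5 = 1.7500
R = −Δy/(cos θ' − cos θ) = -0.8571
v = R·ω = -0.8571·1.7500 = -1.5000

v = -1.5000, ω = 1.7500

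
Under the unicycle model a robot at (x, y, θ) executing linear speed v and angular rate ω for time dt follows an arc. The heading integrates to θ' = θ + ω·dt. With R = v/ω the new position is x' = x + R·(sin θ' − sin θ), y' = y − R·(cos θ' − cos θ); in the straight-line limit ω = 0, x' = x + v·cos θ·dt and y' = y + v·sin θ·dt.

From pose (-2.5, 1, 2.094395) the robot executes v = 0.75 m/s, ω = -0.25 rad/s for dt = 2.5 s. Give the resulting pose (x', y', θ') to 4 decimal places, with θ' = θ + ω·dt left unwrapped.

(-2.8865, 2.8037, 1.4694)

θ' = 2.0944 + -0.25·2.5 = 1.4694
R = v/ω = 0.75/-0.25 = -3.0000
x' = -2.5 + -3.0000·(sin 1.4694 − sin 2.0944) = -2.8865
y' = 1 − -3.0000·(cos 1.4694 − cos 2.0944) = 2.8037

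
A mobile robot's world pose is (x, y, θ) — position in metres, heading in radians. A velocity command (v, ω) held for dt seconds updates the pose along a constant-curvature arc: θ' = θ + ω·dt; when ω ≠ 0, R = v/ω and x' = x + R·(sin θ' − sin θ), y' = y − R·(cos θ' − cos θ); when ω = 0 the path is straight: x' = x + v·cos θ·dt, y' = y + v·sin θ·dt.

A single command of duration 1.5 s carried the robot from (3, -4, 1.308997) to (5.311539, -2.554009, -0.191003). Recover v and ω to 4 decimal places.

v = 2.0000, ω = -1.0000

Δθ = -0.191003 − 1.308997 = -1.500000
ω = Δθ/dt = -1.500000/1.5 = -1.0000
R = Δx/(sin θ' − sin θ) = -2.0000
v = R·ω = -2.0000·-1.0000 = 2.0000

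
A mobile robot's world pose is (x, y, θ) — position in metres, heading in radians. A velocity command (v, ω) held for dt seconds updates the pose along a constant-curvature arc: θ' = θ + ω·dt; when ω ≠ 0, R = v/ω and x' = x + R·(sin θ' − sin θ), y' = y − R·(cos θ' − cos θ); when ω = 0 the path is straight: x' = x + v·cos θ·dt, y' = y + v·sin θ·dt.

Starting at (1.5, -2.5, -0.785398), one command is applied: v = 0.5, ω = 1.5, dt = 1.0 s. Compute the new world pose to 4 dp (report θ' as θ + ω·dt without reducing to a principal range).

(1.9541, -2.5161, 0.7146)

θ' = -0.7854 + 1.5·1.0 = 0.7146
R = v/ω = 0.5/1.5 = 0.3333
x' = 1.5 + 0.3333·(sin 0.7146 − sin -0.7854) = 1.9541
y' = -2.5 − 0.3333·(cos 0.7146 − cos -0.7854) = -2.5161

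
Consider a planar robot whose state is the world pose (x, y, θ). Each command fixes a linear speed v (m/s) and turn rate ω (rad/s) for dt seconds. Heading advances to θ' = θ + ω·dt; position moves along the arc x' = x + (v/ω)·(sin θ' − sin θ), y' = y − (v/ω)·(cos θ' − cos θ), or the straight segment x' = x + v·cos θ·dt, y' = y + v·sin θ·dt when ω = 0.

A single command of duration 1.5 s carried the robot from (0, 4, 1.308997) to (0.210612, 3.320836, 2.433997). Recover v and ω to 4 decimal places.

v = -0.5000, ω = 0.7500

Δθ = 2.433997 − 1.308997 = 1.125000
ω = Δθ/dt = 1.125000/1.5 = 0.7500
R = −Δy/(cos θ' − cos θ) = -0.6667
v = R·ω = -0.6667·0.7500 = -0.5000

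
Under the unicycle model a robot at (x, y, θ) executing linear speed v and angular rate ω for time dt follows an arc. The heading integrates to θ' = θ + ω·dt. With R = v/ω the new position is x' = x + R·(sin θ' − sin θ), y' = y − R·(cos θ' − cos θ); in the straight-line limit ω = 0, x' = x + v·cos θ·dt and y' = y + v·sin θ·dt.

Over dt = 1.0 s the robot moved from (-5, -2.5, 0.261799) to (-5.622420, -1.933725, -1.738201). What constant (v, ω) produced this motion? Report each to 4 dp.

Δθ = -1.738201 − 0.261799 = -2.000000
ω = Δθ/dt = -2.000000/1.0 = -2.0000
R = Δx/(sin θ' − sin θ) = 0.5000
v = R·ω = 0.5000·-2.0000 = -1.0000

v = -1.0000, ω = -2.0000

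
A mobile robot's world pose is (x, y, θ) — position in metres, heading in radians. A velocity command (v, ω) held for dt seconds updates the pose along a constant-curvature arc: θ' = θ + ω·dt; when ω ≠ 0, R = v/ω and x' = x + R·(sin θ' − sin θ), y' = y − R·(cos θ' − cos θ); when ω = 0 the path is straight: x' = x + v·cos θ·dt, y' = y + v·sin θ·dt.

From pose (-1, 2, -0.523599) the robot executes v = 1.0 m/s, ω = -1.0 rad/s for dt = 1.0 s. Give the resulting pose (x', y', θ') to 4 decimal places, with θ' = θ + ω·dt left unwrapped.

(-0.5011, 1.1812, -1.5236)

θ' = -0.5236 + -1.0·1.0 = -1.5236
R = v/ω = 1.0/-1.0 = -1.0000
x' = -1 + -1.0000·(sin -1.5236 − sin -0.5236) = -0.5011
y' = 2 − -1.0000·(cos -1.5236 − cos -0.5236) = 1.1812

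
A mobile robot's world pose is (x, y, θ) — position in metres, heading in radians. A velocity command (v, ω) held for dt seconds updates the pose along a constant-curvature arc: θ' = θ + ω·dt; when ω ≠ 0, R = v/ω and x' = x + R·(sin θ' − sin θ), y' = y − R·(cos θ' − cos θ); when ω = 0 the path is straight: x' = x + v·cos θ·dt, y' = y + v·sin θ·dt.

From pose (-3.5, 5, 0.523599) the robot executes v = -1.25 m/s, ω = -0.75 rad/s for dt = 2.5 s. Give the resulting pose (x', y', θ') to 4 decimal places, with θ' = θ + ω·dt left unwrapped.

θ' = 0.5236 + -0.75·2.5 = -1.3514
R = v/ω = -1.25/-0.75 = 1.6667
x' = -3.5 + 1.6667·(sin -1.3514 − sin 0.5236) = -5.9600
y' = 5 − 1.6667·(cos -1.3514 − cos 0.5236) = 6.0806

(-5.9600, 6.0806, -1.3514)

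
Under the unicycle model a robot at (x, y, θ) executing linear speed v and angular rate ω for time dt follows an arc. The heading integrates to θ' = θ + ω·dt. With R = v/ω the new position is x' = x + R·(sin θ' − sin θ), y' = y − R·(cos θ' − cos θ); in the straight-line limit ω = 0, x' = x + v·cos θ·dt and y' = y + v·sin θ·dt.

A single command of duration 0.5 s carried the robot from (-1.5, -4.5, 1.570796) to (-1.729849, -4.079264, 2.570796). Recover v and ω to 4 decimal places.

Δθ = 2.570796 − 1.570796 = 1.000000
ω = Δθ/dt = 1.000000/0.5 = 2.0000
R = −Δy/(cos θ' − cos θ) = 0.5000
v = R·ω = 0.5000·2.0000 = 1.0000

v = 1.0000, ω = 2.0000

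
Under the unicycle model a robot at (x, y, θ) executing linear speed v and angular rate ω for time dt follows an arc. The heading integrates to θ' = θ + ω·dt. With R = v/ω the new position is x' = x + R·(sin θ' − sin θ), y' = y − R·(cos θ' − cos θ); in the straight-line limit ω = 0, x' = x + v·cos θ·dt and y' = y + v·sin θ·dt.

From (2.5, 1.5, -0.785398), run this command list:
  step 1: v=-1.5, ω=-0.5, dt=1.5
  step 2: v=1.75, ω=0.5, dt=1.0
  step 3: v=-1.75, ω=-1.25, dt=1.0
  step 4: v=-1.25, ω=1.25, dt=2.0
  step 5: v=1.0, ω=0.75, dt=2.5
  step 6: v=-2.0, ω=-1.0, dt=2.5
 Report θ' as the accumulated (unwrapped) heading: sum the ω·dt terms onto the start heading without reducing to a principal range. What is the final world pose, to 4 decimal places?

step 1: θ'=-1.5354 (R=3.0000) → pose (1.6232, 3.5151, -1.5354)
step 2: θ'=-1.0354 (R=3.5000) → pose (2.1108, 1.8534, -1.0354)
step 3: θ'=-2.2854 (R=1.4000) → pose (2.2574, 3.4851, -2.2854)
step 4: θ'=0.2146 (R=-1.0000) → pose (1.2891, 5.1175, 0.2146)
step 5: θ'=2.0896 (R=1.3333) → pose (2.1630, 7.0813, 2.0896)
step 6: θ'=-0.4104 (R=2.0000) → pose (-0.3718, 4.2557, -0.4104)

(-0.3718, 4.2557, -0.4104)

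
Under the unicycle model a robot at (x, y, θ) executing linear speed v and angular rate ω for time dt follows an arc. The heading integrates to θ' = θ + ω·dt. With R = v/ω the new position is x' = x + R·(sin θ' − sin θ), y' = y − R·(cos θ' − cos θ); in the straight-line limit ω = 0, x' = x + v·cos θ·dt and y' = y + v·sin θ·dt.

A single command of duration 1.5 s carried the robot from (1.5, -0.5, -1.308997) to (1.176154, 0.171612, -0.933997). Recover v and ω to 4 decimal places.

Δθ = -0.933997 − -1.308997 = 0.375000
ω = Δθ/dt = 0.375000/1.5 = 0.2500
R = −Δy/(cos θ' − cos θ) = -2.0000
v = R·ω = -2.0000·0.2500 = -0.5000

v = -0.5000, ω = 0.2500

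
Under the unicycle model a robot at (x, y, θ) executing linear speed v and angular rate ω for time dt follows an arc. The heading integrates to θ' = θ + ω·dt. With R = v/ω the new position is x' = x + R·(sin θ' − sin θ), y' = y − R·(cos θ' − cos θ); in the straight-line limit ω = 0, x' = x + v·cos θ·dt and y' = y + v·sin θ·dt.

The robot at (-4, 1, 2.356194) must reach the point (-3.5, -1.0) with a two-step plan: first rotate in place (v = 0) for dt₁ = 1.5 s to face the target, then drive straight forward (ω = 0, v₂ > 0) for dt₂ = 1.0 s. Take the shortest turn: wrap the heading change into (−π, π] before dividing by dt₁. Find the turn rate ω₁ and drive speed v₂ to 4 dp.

ω₁ = 1.7341, v₂ = 2.0616

heading to target = atan2(-1−1, -3.5−-4) = -1.3258
Δθ = wrap(-1.3258 − 2.3562) = 2.6012; ω₁ = Δθ/dt₁ = 1.7341
distance = √((-3.5−-4)² + (-1−1)²) = 2.0616; v₂ = distance/dt₂ = 2.0616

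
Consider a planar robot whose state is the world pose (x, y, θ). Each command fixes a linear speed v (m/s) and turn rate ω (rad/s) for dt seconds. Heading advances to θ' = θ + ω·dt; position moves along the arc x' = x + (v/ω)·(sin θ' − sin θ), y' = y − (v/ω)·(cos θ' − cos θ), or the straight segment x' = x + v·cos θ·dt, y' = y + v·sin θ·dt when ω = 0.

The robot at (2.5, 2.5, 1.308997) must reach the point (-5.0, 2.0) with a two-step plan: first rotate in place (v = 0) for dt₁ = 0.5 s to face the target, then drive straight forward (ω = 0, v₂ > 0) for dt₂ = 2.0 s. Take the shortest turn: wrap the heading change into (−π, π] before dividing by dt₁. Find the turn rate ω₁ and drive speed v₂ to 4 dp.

heading to target = atan2(2−2.5, -5−2.5) = -3.0750
Δθ = wrap(-3.0750 − 1.3090) = 1.8992; ω₁ = Δθ/dt₁ = 3.7983
distance = √((-5−2.5)² + (2−2.5)²) = 7.5166; v₂ = distance/dt₂ = 3.7583

ω₁ = 3.7983, v₂ = 3.7583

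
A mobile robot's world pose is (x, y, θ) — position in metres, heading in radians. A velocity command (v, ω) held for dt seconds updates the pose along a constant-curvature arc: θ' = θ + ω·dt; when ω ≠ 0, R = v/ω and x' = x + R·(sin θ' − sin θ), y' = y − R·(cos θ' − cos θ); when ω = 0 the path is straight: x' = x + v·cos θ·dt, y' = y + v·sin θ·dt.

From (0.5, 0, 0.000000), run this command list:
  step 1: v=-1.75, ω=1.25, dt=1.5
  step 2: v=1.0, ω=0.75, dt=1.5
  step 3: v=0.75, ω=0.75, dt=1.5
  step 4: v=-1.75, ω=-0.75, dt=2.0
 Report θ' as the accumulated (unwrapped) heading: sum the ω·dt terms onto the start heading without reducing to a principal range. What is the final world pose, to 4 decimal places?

step 1: θ'=1.8750 (R=-1.4000) → pose (-0.8357, -1.8193, 1.8750)
step 2: θ'=3.0000 (R=1.3333) → pose (-1.9197, -0.8987, 3.0000)
step 3: θ'=4.1250 (R=1.0000) → pose (-2.8932, -1.3345, 4.1250)
step 4: θ'=2.6250 (R=2.3333) → pose (0.2015, -0.5988, 2.6250)

(0.2015, -0.5988, 2.6250)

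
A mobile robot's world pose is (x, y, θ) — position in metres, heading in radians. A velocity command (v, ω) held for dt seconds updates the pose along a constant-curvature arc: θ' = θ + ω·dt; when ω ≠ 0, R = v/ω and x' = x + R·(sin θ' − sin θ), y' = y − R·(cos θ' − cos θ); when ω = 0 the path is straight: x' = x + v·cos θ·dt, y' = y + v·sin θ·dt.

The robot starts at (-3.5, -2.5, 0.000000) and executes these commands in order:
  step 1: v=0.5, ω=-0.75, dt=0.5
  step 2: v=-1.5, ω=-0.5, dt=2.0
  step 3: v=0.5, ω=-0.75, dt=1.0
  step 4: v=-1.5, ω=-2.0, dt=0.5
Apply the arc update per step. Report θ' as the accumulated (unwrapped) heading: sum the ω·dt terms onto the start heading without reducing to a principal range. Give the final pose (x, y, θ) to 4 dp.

step 1: θ'=-0.3750 (R=-0.6667) → pose (-3.2558, -2.5463, -0.3750)
step 2: θ'=-1.3750 (R=3.0000) → pose (-5.0997, -0.3384, -1.3750)
step 3: θ'=-2.1250 (R=-0.6667) → pose (-5.1867, -0.8190, -2.1250)
step 4: θ'=-3.1250 (R=0.7500) → pose (-4.5614, -0.4638, -3.1250)

(-4.5614, -0.4638, -3.1250)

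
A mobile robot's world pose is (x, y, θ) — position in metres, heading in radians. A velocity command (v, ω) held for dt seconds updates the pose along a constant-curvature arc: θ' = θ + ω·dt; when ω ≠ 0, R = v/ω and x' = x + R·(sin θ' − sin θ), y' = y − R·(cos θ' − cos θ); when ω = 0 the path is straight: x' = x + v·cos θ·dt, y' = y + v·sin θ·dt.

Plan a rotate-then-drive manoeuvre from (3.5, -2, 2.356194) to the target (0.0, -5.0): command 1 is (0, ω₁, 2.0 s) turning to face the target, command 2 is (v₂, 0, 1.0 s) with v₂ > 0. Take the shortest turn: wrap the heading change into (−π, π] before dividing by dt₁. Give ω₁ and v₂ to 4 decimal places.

heading to target = atan2(-5−-2, 0−3.5) = -2.4330
Δθ = wrap(-2.4330 − 2.3562) = 1.4940; ω₁ = Δθ/dt₁ = 0.7470
distance = √((0−3.5)² + (-5−-2)²) = 4.6098; v₂ = distance/dt₂ = 4.6098

ω₁ = 0.7470, v₂ = 4.6098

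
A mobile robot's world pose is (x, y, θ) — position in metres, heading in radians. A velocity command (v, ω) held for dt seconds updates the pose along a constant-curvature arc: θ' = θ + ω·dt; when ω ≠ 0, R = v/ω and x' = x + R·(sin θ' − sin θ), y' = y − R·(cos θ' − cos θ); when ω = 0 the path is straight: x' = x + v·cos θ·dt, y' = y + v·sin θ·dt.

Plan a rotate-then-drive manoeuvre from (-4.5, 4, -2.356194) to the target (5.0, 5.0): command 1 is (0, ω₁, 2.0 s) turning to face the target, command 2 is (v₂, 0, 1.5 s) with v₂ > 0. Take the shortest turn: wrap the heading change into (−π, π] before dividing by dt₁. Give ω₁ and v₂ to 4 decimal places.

ω₁ = 1.2305, v₂ = 6.3683

heading to target = atan2(5−4, 5−-4.5) = 0.1049
Δθ = wrap(0.1049 − -2.3562) = 2.4611; ω₁ = Δθ/dt₁ = 1.2305
distance = √((5−-4.5)² + (5−4)²) = 9.5525; v₂ = distance/dt₂ = 6.3683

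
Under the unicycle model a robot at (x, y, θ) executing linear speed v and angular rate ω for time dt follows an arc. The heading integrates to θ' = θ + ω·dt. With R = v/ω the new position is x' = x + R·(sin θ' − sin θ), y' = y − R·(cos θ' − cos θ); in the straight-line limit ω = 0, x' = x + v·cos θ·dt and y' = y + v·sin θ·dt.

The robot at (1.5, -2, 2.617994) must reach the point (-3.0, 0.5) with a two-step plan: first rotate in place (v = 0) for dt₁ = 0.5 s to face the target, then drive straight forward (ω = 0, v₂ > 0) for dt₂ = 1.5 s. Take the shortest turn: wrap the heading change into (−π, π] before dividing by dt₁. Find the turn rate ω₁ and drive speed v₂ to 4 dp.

ω₁ = 0.0330, v₂ = 3.4319

heading to target = atan2(0.5−-2, -3−1.5) = 2.6345
Δθ = wrap(2.6345 − 2.6180) = 0.0165; ω₁ = Δθ/dt₁ = 0.0330
distance = √((-3−1.5)² + (0.5−-2)²) = 5.1478; v₂ = distance/dt₂ = 3.4319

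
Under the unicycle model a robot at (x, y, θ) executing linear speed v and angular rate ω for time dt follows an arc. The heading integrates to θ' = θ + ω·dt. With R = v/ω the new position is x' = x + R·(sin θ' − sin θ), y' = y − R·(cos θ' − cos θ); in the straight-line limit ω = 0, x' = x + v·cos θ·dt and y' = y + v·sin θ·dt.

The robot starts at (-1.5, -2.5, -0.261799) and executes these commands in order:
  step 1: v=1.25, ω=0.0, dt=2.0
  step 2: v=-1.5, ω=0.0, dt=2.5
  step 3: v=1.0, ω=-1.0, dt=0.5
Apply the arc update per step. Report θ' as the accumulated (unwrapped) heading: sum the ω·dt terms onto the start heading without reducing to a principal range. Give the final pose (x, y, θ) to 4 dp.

step 1: θ'=-0.2618 (straight) → pose (0.9148, -3.1470, -0.2618)
step 2: θ'=-0.2618 (straight) → pose (-2.7074, -2.1765, -0.2618)
step 3: θ'=-0.7618 (R=-1.0000) → pose (-2.2760, -2.4188, -0.7618)

(-2.2760, -2.4188, -0.7618)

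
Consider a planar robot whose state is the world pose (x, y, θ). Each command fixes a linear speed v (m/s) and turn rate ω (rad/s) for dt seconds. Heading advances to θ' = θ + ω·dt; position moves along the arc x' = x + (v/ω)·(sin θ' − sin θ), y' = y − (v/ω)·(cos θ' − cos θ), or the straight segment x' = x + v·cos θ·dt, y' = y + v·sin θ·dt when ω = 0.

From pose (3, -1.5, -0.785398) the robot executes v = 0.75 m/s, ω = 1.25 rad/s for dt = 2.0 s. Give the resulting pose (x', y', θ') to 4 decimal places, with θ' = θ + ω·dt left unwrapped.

(4.0181, -0.9897, 1.7146)

θ' = -0.7854 + 1.25·2.0 = 1.7146
R = v/ω = 0.75/1.25 = 0.6000
x' = 3 + 0.6000·(sin 1.7146 − sin -0.7854) = 4.0181
y' = -1.5 − 0.6000·(cos 1.7146 − cos -0.7854) = -0.9897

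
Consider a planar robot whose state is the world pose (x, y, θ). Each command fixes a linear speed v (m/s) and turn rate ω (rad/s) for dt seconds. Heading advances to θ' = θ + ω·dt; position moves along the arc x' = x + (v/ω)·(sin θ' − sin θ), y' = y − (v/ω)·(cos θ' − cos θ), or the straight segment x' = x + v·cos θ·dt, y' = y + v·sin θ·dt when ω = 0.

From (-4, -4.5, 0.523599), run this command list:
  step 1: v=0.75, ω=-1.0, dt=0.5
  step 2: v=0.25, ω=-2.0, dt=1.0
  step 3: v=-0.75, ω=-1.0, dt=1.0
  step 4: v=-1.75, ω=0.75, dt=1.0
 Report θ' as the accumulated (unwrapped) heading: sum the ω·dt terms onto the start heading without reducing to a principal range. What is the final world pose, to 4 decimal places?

(-1.4932, -3.2511, -2.2264)

step 1: θ'=0.0236 (R=-0.7500) → pose (-3.6427, -4.3997, 0.0236)
step 2: θ'=-1.9764 (R=-0.1250) → pose (-3.5249, -4.5740, -1.9764)
step 3: θ'=-2.9764 (R=0.7500) → pose (-2.9591, -4.1302, -2.9764)
step 4: θ'=-2.2264 (R=-2.3333) → pose (-1.4932, -3.2511, -2.2264)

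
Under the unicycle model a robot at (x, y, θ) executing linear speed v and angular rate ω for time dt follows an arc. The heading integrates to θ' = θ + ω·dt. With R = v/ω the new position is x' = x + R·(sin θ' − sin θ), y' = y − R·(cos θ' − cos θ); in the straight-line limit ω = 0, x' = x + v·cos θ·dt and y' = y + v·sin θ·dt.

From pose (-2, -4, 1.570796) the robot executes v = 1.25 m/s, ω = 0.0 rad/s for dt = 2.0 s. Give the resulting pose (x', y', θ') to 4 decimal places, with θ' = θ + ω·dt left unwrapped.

(-2.0000, -1.5000, 1.5708)

θ' = 1.5708 + 0.0·2.0 = 1.5708
ω = 0 → straight: x' = -2 + 1.25·cos(1.5708)·2.0 = -2.0000
y' = -4 + 1.25·sin(1.5708)·2.0 = -1.5000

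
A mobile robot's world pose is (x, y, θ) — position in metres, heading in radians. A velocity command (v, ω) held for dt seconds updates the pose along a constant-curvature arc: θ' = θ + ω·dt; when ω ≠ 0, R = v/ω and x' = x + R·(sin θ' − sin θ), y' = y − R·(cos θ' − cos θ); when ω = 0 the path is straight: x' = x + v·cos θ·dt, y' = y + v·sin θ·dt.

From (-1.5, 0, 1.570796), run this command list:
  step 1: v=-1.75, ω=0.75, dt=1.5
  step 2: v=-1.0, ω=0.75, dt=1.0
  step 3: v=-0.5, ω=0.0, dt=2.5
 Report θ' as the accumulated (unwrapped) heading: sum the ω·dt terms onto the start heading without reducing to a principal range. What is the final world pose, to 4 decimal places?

(1.9941, -1.8000, 3.4458)

step 1: θ'=2.6958 (R=-2.3333) → pose (-0.1727, -2.1053, 2.6958)
step 2: θ'=3.4458 (R=-1.3333) → pose (0.8015, -2.1744, 3.4458)
step 3: θ'=3.4458 (straight) → pose (1.9941, -1.8000, 3.4458)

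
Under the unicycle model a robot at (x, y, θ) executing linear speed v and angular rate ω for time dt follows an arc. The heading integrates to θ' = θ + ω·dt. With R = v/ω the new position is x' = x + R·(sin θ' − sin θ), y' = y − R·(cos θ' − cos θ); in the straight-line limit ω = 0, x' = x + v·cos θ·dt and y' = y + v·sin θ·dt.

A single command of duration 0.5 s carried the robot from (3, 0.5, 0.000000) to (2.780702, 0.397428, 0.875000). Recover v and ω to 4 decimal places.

Δθ = 0.875000 − 0.000000 = 0.875000
ω = Δθ/dt = 0.875000/0.5 = 1.7500
R = Δx/(sin θ' − sin θ) = -0.2857
v = R·ω = -0.2857·1.7500 = -0.5000

v = -0.5000, ω = 1.7500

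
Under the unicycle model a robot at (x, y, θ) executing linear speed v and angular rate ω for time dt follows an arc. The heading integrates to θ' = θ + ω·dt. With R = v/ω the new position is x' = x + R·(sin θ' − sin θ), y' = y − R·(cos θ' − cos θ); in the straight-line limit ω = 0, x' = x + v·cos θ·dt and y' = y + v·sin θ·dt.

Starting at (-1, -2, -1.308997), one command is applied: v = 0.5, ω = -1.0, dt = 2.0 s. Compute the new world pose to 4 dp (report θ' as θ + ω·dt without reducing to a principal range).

(-1.5663, -2.6224, -3.3090)

θ' = -1.3090 + -1.0·2.0 = -3.3090
R = v/ω = 0.5/-1.0 = -0.5000
x' = -1 + -0.5000·(sin -3.3090 − sin -1.3090) = -1.5663
y' = -2 − -0.5000·(cos -3.3090 − cos -1.3090) = -2.6224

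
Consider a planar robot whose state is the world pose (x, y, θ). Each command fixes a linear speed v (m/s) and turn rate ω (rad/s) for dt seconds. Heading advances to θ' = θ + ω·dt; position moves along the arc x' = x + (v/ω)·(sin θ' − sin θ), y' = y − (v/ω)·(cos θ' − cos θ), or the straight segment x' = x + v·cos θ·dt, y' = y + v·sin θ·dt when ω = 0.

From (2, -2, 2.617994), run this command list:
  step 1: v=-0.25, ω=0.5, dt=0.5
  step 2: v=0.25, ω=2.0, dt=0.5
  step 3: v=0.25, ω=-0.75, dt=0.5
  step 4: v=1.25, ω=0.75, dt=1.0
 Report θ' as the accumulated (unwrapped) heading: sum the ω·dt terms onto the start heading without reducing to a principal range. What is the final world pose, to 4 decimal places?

(0.9787, -2.9500, 4.2430)

step 1: θ'=2.8680 (R=-0.5000) → pose (2.1149, -2.0484, 2.8680)
step 2: θ'=3.8680 (R=0.1250) → pose (1.9981, -2.0753, 3.8680)
step 3: θ'=3.4930 (R=-0.3333) → pose (1.8914, -2.1391, 3.4930)
step 4: θ'=4.2430 (R=1.6667) → pose (0.9787, -2.9500, 4.2430)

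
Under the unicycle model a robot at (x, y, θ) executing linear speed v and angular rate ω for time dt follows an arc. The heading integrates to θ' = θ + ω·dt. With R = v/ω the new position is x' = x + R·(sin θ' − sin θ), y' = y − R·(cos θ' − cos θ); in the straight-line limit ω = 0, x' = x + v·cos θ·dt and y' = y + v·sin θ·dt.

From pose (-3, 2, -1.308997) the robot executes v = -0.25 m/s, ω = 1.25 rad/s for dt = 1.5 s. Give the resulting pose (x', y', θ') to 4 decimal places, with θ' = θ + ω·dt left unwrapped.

θ' = -1.3090 + 1.25·1.5 = 0.5660
R = v/ω = -0.25/1.25 = -0.2000
x' = -3 + -0.2000·(sin 0.5660 − sin -1.3090) = -3.3004
y' = 2 − -0.2000·(cos 0.5660 − cos -1.3090) = 2.1170

(-3.3004, 2.1170, 0.5660)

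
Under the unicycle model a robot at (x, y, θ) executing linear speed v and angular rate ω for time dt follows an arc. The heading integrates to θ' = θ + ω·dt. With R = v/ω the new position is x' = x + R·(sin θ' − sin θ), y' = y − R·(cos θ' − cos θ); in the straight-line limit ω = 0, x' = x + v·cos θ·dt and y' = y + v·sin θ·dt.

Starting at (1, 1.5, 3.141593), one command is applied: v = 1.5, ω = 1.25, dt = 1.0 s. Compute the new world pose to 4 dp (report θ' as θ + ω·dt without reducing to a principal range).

θ' = 3.1416 + 1.25·1.0 = 4.3916
R = v/ω = 1.5/1.25 = 1.2000
x' = 1 + 1.2000·(sin 4.3916 − sin 3.1416) = -0.1388
y' = 1.5 − 1.2000·(cos 4.3916 − cos 3.1416) = 0.6784

(-0.1388, 0.6784, 4.3916)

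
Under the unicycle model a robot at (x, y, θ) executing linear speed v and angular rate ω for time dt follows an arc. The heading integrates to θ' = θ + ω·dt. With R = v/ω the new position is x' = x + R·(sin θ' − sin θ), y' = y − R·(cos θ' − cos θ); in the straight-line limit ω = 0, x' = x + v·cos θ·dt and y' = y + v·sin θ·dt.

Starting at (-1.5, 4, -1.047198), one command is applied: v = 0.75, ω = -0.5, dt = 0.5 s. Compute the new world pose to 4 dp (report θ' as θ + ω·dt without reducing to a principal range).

(-1.3548, 3.6553, -1.2972)

θ' = -1.0472 + -0.5·0.5 = -1.2972
R = v/ω = 0.75/-0.5 = -1.5000
x' = -1.5 + -1.5000·(sin -1.2972 − sin -1.0472) = -1.3548
y' = 4 − -1.5000·(cos -1.2972 − cos -1.0472) = 3.6553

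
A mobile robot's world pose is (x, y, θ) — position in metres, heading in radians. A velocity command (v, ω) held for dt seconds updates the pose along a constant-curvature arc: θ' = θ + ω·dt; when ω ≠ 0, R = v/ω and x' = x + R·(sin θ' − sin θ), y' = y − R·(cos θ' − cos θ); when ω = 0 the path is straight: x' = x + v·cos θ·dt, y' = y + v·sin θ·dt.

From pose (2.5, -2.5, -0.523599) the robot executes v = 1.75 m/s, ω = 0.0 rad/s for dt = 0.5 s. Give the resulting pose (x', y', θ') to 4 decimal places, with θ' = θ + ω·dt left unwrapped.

(3.2578, -2.9375, -0.5236)

θ' = -0.5236 + 0.0·0.5 = -0.5236
ω = 0 → straight: x' = 2.5 + 1.75·cos(-0.5236)·0.5 = 3.2578
y' = -2.5 + 1.75·sin(-0.5236)·0.5 = -2.9375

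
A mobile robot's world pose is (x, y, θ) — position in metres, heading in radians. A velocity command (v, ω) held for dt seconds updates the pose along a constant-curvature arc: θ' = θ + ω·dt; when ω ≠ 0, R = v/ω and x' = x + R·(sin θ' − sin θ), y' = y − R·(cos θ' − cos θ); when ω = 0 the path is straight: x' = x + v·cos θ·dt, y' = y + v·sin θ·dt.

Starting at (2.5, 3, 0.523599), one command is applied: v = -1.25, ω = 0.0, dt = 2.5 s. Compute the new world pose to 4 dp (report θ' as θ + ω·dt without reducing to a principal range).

(-0.2063, 1.4375, 0.5236)

θ' = 0.5236 + 0.0·2.5 = 0.5236
ω = 0 → straight: x' = 2.5 + -1.25·cos(0.5236)·2.5 = -0.2063
y' = 3 + -1.25·sin(0.5236)·2.5 = 1.4375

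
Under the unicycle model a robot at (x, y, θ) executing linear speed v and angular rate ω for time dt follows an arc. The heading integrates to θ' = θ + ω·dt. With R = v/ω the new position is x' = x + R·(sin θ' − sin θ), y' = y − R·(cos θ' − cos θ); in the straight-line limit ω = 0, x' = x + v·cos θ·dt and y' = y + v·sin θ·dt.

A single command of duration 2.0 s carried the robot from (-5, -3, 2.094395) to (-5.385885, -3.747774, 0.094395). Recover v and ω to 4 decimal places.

Δθ = 0.094395 − 2.094395 = -2.000000
ω = Δθ/dt = -2.000000/2.0 = -1.0000
R = −Δy/(cos θ' − cos θ) = 0.5000
v = R·ω = 0.5000·-1.0000 = -0.5000

v = -0.5000, ω = -1.0000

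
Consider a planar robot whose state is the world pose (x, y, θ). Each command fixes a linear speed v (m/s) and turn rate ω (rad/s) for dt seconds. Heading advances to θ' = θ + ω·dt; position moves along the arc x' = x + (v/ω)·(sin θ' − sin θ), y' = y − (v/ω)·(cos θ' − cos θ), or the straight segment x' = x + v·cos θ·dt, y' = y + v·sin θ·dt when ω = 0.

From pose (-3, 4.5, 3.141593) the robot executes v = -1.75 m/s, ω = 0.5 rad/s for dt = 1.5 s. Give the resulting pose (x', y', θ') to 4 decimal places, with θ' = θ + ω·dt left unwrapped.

(-0.6143, 5.4391, 3.8916)

θ' = 3.1416 + 0.5·1.5 = 3.8916
R = v/ω = -1.75/0.5 = -3.5000
x' = -3 + -3.5000·(sin 3.8916 − sin 3.1416) = -0.6143
y' = 4.5 − -3.5000·(cos 3.8916 − cos 3.1416) = 5.4391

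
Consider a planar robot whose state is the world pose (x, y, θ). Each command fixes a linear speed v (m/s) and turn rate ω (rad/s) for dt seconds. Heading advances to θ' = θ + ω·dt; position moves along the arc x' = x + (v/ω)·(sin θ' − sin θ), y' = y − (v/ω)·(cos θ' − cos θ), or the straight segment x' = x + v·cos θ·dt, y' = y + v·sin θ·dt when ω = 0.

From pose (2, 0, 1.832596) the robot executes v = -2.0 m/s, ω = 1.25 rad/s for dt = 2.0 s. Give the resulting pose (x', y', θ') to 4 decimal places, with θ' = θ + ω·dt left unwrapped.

(5.0315, -0.1791, 4.3326)

θ' = 1.8326 + 1.25·2.0 = 4.3326
R = v/ω = -2.0/1.25 = -1.6000
x' = 2 + -1.6000·(sin 4.3326 − sin 1.8326) = 5.0315
y' = 0 − -1.6000·(cos 4.3326 − cos 1.8326) = -0.1791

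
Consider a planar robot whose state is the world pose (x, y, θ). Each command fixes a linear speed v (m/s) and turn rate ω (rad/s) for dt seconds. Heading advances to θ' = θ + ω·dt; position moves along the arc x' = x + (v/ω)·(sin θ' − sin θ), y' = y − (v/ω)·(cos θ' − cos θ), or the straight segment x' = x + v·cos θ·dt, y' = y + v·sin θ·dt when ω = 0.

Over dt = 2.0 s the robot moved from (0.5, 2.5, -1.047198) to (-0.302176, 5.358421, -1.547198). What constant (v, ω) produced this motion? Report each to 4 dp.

Δθ = -1.547198 − -1.047198 = -0.500000
ω = Δθ/dt = -0.500000/2.0 = -0.2500
R = −Δy/(cos θ' − cos θ) = 6.0000
v = R·ω = 6.0000·-0.2500 = -1.5000

v = -1.5000, ω = -0.2500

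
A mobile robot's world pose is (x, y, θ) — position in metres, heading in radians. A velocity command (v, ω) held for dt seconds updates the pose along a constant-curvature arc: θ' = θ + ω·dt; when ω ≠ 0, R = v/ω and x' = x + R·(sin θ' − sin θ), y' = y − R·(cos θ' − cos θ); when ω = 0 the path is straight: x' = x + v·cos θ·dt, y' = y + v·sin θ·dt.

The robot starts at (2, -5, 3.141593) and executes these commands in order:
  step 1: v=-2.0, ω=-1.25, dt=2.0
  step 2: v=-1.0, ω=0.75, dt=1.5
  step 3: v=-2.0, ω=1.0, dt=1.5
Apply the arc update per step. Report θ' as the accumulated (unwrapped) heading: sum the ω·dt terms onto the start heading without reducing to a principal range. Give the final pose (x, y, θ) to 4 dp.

(4.6588, -10.8047, 3.2666)

step 1: θ'=0.6416 (R=1.6000) → pose (2.9576, -7.8818, 0.6416)
step 2: θ'=1.7666 (R=-1.3333) → pose (2.4477, -9.2094, 1.7666)
step 3: θ'=3.2666 (R=-2.0000) → pose (4.6588, -10.8047, 3.2666)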